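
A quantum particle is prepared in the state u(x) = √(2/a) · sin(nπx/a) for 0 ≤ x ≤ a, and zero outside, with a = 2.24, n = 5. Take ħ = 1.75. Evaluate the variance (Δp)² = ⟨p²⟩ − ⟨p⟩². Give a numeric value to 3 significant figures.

151.

Compute ⟨p⟩ and ⟨p²⟩ separately; (Δp)² = ⟨p²⟩ − ⟨p⟩².
d/dx sin(nπx/a) = (nπ/a)·cos(nπx/a) and d²/dx² sin(nπx/a) = −(nπ/a)²·sin(nπx/a); on 0 ≤ x ≤ a, ∫sin²(nπx/a) dx = a/2 and ∫sin(nπx/a)·cos(nπx/a) dx = 0.
⟨p⟩ = 0.0000 and ⟨p²⟩ = 150.60.
(Δp)² = 150.60 − (0.0000)² = 150.60.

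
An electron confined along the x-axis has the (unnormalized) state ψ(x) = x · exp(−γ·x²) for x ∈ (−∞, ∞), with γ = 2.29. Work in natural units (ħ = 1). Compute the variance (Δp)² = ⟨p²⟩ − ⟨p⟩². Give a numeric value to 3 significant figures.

6.87

Compute ⟨p⟩ and ⟨p²⟩ separately; (Δp)² = ⟨p²⟩ − ⟨p⟩².
Expand each integrand as polynomial × e^(−2γx²) and use ∫x^(2j)·e^(−2γx²) dx = (2j−1)!!/(4γ)^j · √(π/(2γ)), odd powers → 0; here √(π/(2γ)) = 0.82821. Differentiate with the product rule, d/dx e^(−γx²) = −2γx·e^(−γx²).
Normalization: ∫|ψ|² dx = 0.090416.
⟨p⟩ = 0.0000 and ⟨p²⟩ = 6.8700.
(Δp)² = 6.8700 − (0.0000)² = 6.8700.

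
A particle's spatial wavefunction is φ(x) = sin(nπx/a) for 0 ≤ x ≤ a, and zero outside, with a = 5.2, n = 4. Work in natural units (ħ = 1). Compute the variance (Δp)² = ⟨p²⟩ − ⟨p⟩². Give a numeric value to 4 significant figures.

5.840

Compute ⟨p⟩ and ⟨p²⟩ separately; (Δp)² = ⟨p²⟩ − ⟨p⟩².
d/dx sin(nπx/a) = (nπ/a)·cos(nπx/a) and d²/dx² sin(nπx/a) = −(nπ/a)²·sin(nπx/a); on 0 ≤ x ≤ a, ∫sin²(nπx/a) dx = a/2 and ∫sin(nπx/a)·cos(nπx/a) dx = 0.
Normalization: ∫|φ|² dx = 2.6000.
⟨p⟩ = 0.0000 and ⟨p²⟩ = 5.8400.
(Δp)² = 5.8400 − (0.0000)² = 5.8400.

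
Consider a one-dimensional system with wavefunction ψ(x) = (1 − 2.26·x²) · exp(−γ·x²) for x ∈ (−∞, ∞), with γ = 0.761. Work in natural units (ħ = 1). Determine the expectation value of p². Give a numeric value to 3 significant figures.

4.13

p² ψ = −ħ² d²ψ/dx²; ⟨p²⟩ = −ħ² ∫ ψ*·ψ'' dx / ∫|ψ|² dx.
Expand each integrand as polynomial × e^(−2γx²) and use ∫x^(2j)·e^(−2γx²) dx = (2j−1)!!/(4γ)^j · √(π/(2γ)), odd powers → 0; here √(π/(2γ)) = 1.4367. Differentiate with the product rule, d/dx e^(−γx²) = −2γx·e^(−γx²).
State is unnormalized: ∫|ψ|² dx = 1.6792, and ∫ψ*·(−ħ² ψ'') dx = 6.9355, so ⟨p²⟩ = 6.9355 / 1.6792.
⟨p²⟩ = 4.1303.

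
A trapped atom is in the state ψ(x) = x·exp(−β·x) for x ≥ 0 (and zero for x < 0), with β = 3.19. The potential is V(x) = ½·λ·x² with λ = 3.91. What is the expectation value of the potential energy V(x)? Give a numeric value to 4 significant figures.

⟨V⟩ = ∫ V(x)·|ψ|² dx / ∫|ψ|² dx.
Every integrand reduces to terms xʲ·e^(−2βx) on [0, ∞); use ∫₀^∞ xʲ·e^(−2βx) dx = j!/(2β)^(j+1).
State is unnormalized: ∫|ψ|² dx = 0.0077014, and ∫ψ*·V(x)·ψ dx = 0.0044387, so ⟨V⟩ = 0.0044387 / 0.0077014.
⟨V⟩ = 0.57635.

0.5764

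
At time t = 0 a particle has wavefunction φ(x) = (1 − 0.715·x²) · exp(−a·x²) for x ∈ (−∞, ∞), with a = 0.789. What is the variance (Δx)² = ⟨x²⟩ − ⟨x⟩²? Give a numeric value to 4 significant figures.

Compute ⟨x⟩ and ⟨x²⟩ separately, then (Δx)² = ⟨x²⟩ − ⟨x⟩².
Expand each integrand as polynomial × e^(−2ax²) and use ∫x^(2j)·e^(−2ax²) dx = (2j−1)!!/(4a)^j · √(π/(2a)), odd powers → 0; here √(π/(2a)) = 1.4110.
Normalization: ∫|φ|² dx = 0.98892.
⟨x⟩ = 0.0000 and ⟨x²⟩ = 0.18562.
(Δx)² = 0.18562 − (0.0000)² = 0.18562.

0.1856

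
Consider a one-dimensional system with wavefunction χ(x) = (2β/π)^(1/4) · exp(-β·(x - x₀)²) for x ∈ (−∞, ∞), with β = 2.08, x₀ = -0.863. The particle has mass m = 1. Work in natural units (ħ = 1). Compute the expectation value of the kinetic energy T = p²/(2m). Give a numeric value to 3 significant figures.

1.04

T = −(ħ²/2m) d²/dx², so ⟨T⟩ = −(ħ²/2m) ∫ χ*·χ'' dx; with m = 1.
Gaussian moments (u = x − x₀): ∫u^(2j)·e^(−2βu²) du = (2j−1)!!/(4β)^j · √(π/(2β)), odd powers integrate to 0; here √(π/(2β)) = 0.86902. Derivatives: d/dx e^(−βu²) = −2βu·e^(−βu²), d²/dx² e^(−βu²) = (4β²u² − 2β)·e^(−βu²).
⟨T⟩ = 1.0400.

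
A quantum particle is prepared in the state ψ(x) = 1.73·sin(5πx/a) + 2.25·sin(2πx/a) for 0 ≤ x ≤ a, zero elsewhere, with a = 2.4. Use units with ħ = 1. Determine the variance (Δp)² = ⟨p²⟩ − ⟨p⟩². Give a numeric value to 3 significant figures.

Compute ⟨p⟩ and ⟨p²⟩ separately; (Δp)² = ⟨p²⟩ − ⟨p⟩².
d²/dx² sin(jπx/a) = −(jπ/a)²·sin(jπx/a); on 0 ≤ x ≤ a, ∫sin²(jπx/a) dx = a/2 and ∫sin(jπx/a)·sin(lπx/a) dx = 0 for j ≠ l, so only diagonal terms survive in ∫|ψ|² and ∫ψ·ψ″; ∫ψ·ψ′ dx = [ψ²/2] between the walls = 0.
Normalization: ∫|ψ|² dx = 9.6665.
⟨p⟩ = 0.0000 and ⟨p²⟩ = 20.223.
(Δp)² = 20.223 − (0.0000)² = 20.223.

20.2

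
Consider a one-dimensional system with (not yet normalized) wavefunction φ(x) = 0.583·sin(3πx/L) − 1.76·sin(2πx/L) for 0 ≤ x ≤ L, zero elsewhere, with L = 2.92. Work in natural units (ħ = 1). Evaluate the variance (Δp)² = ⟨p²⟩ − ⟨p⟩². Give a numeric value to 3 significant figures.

Compute ⟨p⟩ and ⟨p²⟩ separately; (Δp)² = ⟨p²⟩ − ⟨p⟩².
d²/dx² sin(jπx/L) = −(jπ/L)²·sin(jπx/L); on 0 ≤ x ≤ L, ∫sin²(jπx/L) dx = L/2 and ∫sin(jπx/L)·sin(lπx/L) dx = 0 for j ≠ l, so only diagonal terms survive in ∫|φ|² and ∫φ·φ″; ∫φ·φ′ dx = [φ²/2] between the walls = 0.
Normalization: ∫|φ|² dx = 5.0187.
⟨p⟩ = 0.0000 and ⟨p²⟩ = 5.2024.
(Δp)² = 5.2024 − (0.0000)² = 5.2024.

5.20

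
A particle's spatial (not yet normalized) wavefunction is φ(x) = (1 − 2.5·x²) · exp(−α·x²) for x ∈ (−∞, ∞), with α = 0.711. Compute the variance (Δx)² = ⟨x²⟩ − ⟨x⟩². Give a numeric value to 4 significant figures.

1.649

Compute ⟨x⟩ and ⟨x²⟩ separately, then (Δx)² = ⟨x²⟩ − ⟨x⟩².
Expand each integrand as polynomial × e^(−2αx²) and use ∫x^(2j)·e^(−2αx²) dx = (2j−1)!!/(4α)^j · √(π/(2α)), odd powers → 0; here √(π/(2α)) = 1.4864.
Normalization: ∫|φ|² dx = 2.3188.
⟨x⟩ = 0.0000 and ⟨x²⟩ = 1.6490.
(Δx)² = 1.6490 − (0.0000)² = 1.6490.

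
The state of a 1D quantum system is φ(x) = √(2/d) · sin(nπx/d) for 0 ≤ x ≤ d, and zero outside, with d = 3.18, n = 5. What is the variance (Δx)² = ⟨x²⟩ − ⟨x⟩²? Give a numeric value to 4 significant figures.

Compute ⟨x⟩ and ⟨x²⟩ separately, then (Δx)² = ⟨x²⟩ − ⟨x⟩².
With sin²θ = (1 − cos2θ)/2 on 0 ≤ x ≤ d: ∫sin²(nπx/d) dx = d/2, ∫x·sin²(nπx/d) dx = d²/4, ∫x²·sin²(nπx/d) dx = d³·(1/6 − 1/(4n²π²)); higher powers xᵏ the same way, integrating xᵏ·cos(2nπx/d) by parts.
⟨x⟩ = 1.5900 and ⟨x²⟩ = 3.3503.
(Δx)² = 3.3503 − (1.5900)² = 0.82221.

0.8222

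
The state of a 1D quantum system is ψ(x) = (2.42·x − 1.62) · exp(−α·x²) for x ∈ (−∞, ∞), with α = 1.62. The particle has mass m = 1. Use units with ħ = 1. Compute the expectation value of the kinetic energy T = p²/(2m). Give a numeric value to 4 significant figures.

1.225

T = −(ħ²/2m) d²/dx², so ⟨T⟩ = −(ħ²/2m) ∫ ψ*·ψ'' dx / ∫|ψ|² dx; with m = 1.
Expand each integrand as polynomial × e^(−2αx²) and use ∫x^(2j)·e^(−2αx²) dx = (2j−1)!!/(4α)^j · √(π/(2α)), odd powers → 0; here √(π/(2α)) = 0.98470. Differentiate with the product rule, d/dx e^(−αx²) = −2αx·e^(−αx²).
State is unnormalized: ∫|ψ|² dx = 3.4742, and ∫ψ*·(−ħ²/2m · ψ'') dx = 4.2558, so ⟨T⟩ = 4.2558 / 3.4742.
⟨T⟩ = 1.2250.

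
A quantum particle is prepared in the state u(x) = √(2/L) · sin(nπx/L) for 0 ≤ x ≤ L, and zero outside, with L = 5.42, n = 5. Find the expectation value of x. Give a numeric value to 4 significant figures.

⟨x⟩ = ∫ x·|u|² dx (integrals over the domain).
With sin²θ = (1 − cos2θ)/2 on 0 ≤ x ≤ L: ∫sin²(nπx/L) dx = L/2, ∫x·sin²(nπx/L) dx = L²/4, ∫x²·sin²(nπx/L) dx = L³·(1/6 − 1/(4n²π²)); higher powers xᵏ the same way, integrating xᵏ·cos(2nπx/L) by parts.
⟨x⟩ = 2.7100.

2.710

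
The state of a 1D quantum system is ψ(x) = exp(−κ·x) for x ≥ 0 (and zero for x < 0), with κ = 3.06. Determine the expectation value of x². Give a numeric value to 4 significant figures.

⟨x²⟩ = ∫ x²·|ψ|² dx / ∫|ψ|² dx (integrals over the domain).
Every integrand reduces to terms xʲ·e^(−2κx) on [0, ∞); use ∫₀^∞ xʲ·e^(−2κx) dx = j!/(2κ)^(j+1).
State is unnormalized: ∫|ψ|² dx = 0.16340, and ∫ψ*·x²·ψ dx = 0.0087252, so ⟨x²⟩ = 0.0087252 / 0.16340.
⟨x²⟩ = 0.053398.

0.05340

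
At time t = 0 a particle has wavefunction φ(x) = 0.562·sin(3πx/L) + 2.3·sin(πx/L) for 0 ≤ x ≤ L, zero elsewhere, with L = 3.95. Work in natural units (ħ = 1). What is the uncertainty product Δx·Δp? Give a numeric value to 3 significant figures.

0.869

Δx = √(⟨x²⟩−⟨x⟩²), Δp = √(⟨p²⟩−⟨p⟩²).
On 0 ≤ x ≤ L (j ≠ l): ∫sin²(jπx/L) dx = L/2, ∫sin(jπx/L)·sin(lπx/L) dx = 0; diagonal moments ∫x·sin²(jπx/L) dx = L²/4, ∫x²·sin²(jπx/L) dx = L³·(1/6 − 1/(4j²π²)); cross terms ∫x·sin(jπx/L)·sin(lπx/L) dx = 0 for j + l even and −4jlL²/(π²(j² − l²)²) for j + l odd, ∫x²·sin(jπx/L)·sin(lπx/L) dx = (−1)^(j+l)·4jlL³/(π²(j² − l²)²); higher powers the same way via product-to-sum and parts. d²/dx² sin(jπx/L) = −(jπ/L)²·sin(jπx/L); on 0 ≤ x ≤ L, ∫sin²(jπx/L) dx = L/2 and ∫sin(jπx/L)·sin(lπx/L) dx = 0 for j ≠ l, so only diagonal terms survive in ∫|φ|² and ∫φ·φ″; ∫φ·φ′ dx = [φ²/2] between the walls = 0.
Normalization: ∫|φ|² dx = 11.072.
⟨x⟩ = 1.9750, ⟨x²⟩ = 4.7234 ⇒ Δx = 0.90706.
⟨p⟩ = 0.0000, ⟨p²⟩ = 0.91769 ⇒ Δp = 0.95796.
Δx·Δp = 0.86892.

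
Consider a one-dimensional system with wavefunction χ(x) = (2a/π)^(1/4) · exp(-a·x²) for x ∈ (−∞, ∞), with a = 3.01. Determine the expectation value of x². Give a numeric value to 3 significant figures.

⟨x²⟩ = ∫ x²·|χ|² dx (integrals over the domain).
Gaussian moments: ∫x^(2j)·e^(−2ax²) dx = (2j−1)!!/(4a)^j · √(π/(2a)), odd powers integrate to 0; here √(π/(2a)) = 0.72240.
⟨x²⟩ = 0.083056.

0.0831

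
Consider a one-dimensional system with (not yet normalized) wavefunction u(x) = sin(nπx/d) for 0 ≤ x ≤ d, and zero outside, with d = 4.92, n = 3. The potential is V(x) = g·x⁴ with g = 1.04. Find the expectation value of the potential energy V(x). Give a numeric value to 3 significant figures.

115.

⟨V⟩ = ∫ V(x)·|u|² dx / ∫|u|² dx.
With sin²θ = (1 − cos2θ)/2 on 0 ≤ x ≤ d: ∫sin²(nπx/d) dx = d/2, ∫x·sin²(nπx/d) dx = d²/4, ∫x²·sin²(nπx/d) dx = d³·(1/6 − 1/(4n²π²)); higher powers xᵏ the same way, integrating xᵏ·cos(2nπx/d) by parts.
State is unnormalized: ∫|u|² dx = 2.4600, and ∫u*·V(x)·u dx = 283.23, so ⟨V⟩ = 283.23 / 2.4600.
⟨V⟩ = 115.13.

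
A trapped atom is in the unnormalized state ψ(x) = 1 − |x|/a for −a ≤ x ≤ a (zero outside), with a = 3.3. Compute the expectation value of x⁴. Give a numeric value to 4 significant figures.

3.388

⟨x⁴⟩ = ∫ x⁴·|ψ|² dx / ∫|ψ|² dx (integrals over the domain).
ψ is even, so ∫ over [−a, a] = 2∫₀ᵃ with ψ = 1 − x/a there: ∫₀ᵃ (1 − x/a)² dx = a/3, ∫₀ᵃ x²(1 − x/a)² dx = a³/30, ∫₀ᵃ x⁴(1 − x/a)² dx = a⁵/105.
State is unnormalized: ∫|ψ|² dx = 2.2000, and ∫ψ*·x⁴·ψ dx = 7.4544, so ⟨x⁴⟩ = 7.4544 / 2.2000.
⟨x⁴⟩ = 3.3883.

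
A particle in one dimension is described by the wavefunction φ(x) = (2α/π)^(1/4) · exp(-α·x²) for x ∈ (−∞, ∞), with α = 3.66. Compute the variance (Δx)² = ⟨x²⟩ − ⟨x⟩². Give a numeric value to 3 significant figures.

Compute ⟨x⟩ and ⟨x²⟩ separately, then (Δx)² = ⟨x²⟩ − ⟨x⟩².
Gaussian moments: ∫x^(2j)·e^(−2αx²) dx = (2j−1)!!/(4α)^j · √(π/(2α)), odd powers integrate to 0; here √(π/(2α)) = 0.65512.
⟨x⟩ = 0.0000 and ⟨x²⟩ = 0.068306.
(Δx)² = 0.068306 − (0.0000)² = 0.068306.

0.0683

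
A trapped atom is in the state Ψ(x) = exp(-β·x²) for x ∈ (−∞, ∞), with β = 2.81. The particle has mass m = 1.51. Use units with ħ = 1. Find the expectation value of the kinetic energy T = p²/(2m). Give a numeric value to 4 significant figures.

0.9305

T = −(ħ²/2m) d²/dx², so ⟨T⟩ = −(ħ²/2m) ∫ Ψ*·Ψ'' dx / ∫|Ψ|² dx; with m = 1.51.
Gaussian moments: ∫x^(2j)·e^(−2βx²) dx = (2j−1)!!/(4β)^j · √(π/(2β)), odd powers integrate to 0; here √(π/(2β)) = 0.74766. Derivatives: d/dx e^(−βx²) = −2βx·e^(−βx²), d²/dx² e^(−βx²) = (4β²x² − 2β)·e^(−βx²).
State is unnormalized: ∫|Ψ|² dx = 0.74766, and ∫Ψ*·(−ħ²/2m · Ψ'') dx = 0.69567, so ⟨T⟩ = 0.69567 / 0.74766.
⟨T⟩ = 0.93046.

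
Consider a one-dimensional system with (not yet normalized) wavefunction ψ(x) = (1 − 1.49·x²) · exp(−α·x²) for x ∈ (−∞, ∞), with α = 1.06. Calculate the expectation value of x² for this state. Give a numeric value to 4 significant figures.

0.2628

⟨x²⟩ = ∫ x²·|ψ|² dx / ∫|ψ|² dx (integrals over the domain).
Expand each integrand as polynomial × e^(−2αx²) and use ∫x^(2j)·e^(−2αx²) dx = (2j−1)!!/(4α)^j · √(π/(2α)), odd powers → 0; here √(π/(2α)) = 1.2173.
State is unnormalized: ∫|ψ|² dx = 0.81274, and ∫ψ*·x²·ψ dx = 0.21358, so ⟨x²⟩ = 0.21358 / 0.81274.
⟨x²⟩ = 0.26278.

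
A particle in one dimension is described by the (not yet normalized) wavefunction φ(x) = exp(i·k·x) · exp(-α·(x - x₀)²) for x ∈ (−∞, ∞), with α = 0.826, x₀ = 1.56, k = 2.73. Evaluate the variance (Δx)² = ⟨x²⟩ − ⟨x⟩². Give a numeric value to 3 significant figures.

0.303

Compute ⟨x⟩ and ⟨x²⟩ separately, then (Δx)² = ⟨x²⟩ − ⟨x⟩².
Gaussian moments (u = x − x₀): ∫u^(2j)·e^(−2αu²) du = (2j−1)!!/(4α)^j · √(π/(2α)), odd powers integrate to 0; here √(π/(2α)) = 1.3790.
Normalization: ∫|φ|² dx = 1.3790.
⟨x⟩ = 1.5600 and ⟨x²⟩ = 2.7363.
(Δx)² = 2.7363 − (1.5600)² = 0.30266.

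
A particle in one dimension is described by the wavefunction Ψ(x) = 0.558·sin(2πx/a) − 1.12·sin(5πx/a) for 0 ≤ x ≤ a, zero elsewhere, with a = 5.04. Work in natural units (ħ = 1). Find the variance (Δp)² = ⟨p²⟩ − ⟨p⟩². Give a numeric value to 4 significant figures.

Compute ⟨p⟩ and ⟨p²⟩ separately; (Δp)² = ⟨p²⟩ − ⟨p⟩².
d²/dx² sin(jπx/a) = −(jπ/a)²·sin(jπx/a); on 0 ≤ x ≤ a, ∫sin²(jπx/a) dx = a/2 and ∫sin(jπx/a)·sin(lπx/a) dx = 0 for j ≠ l, so only diagonal terms survive in ∫|Ψ|² and ∫Ψ·Ψ″; ∫Ψ·Ψ′ dx = [Ψ²/2] between the walls = 0.
Normalization: ∫|Ψ|² dx = 3.9457.
⟨p⟩ = 0.0000 and ⟨p²⟩ = 8.0910.
(Δp)² = 8.0910 − (0.0000)² = 8.0910.

8.091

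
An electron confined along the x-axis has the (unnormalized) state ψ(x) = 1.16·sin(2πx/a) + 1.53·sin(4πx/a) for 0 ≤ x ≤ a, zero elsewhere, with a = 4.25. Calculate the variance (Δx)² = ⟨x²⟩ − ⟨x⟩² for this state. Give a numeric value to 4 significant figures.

2.169

Compute ⟨x⟩ and ⟨x²⟩ separately, then (Δx)² = ⟨x²⟩ − ⟨x⟩².
On 0 ≤ x ≤ a (j ≠ l): ∫sin²(jπx/a) dx = a/2, ∫sin(jπx/a)·sin(lπx/a) dx = 0; diagonal moments ∫x·sin²(jπx/a) dx = a²/4, ∫x²·sin²(jπx/a) dx = a³·(1/6 − 1/(4j²π²)); cross terms ∫x·sin(jπx/a)·sin(lπx/a) dx = 0 for j + l even and −4jla²/(π²(j² − l²)²) for j + l odd, ∫x²·sin(jπx/a)·sin(lπx/a) dx = (−1)^(j+l)·4jla³/(π²(j² − l²)²); higher powers the same way via product-to-sum and parts.
Normalization: ∫|ψ|² dx = 7.8338.
⟨x⟩ = 2.1250 and ⟨x²⟩ = 6.6842.
(Δx)² = 6.6842 − (2.1250)² = 2.1686.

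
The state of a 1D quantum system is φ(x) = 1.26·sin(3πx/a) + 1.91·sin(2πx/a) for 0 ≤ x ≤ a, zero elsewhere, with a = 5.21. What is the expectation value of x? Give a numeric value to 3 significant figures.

1.67

⟨x⟩ = ∫ x·|φ|² dx / ∫|φ|² dx (integrals over the domain).
On 0 ≤ x ≤ a (j ≠ l): ∫sin²(jπx/a) dx = a/2, ∫sin(jπx/a)·sin(lπx/a) dx = 0; diagonal moments ∫x·sin²(jπx/a) dx = a²/4, ∫x²·sin²(jπx/a) dx = a³·(1/6 − 1/(4j²π²)); cross terms ∫x·sin(jπx/a)·sin(lπx/a) dx = 0 for j + l even and −4jla²/(π²(j² − l²)²) for j + l odd, ∫x²·sin(jπx/a)·sin(lπx/a) dx = (−1)^(j+l)·4jla³/(π²(j² − l²)²); higher powers the same way via product-to-sum and parts.
State is unnormalized: ∫|φ|² dx = 13.639, and ∫φ*·x·φ dx = 22.821, so ⟨x⟩ = 22.821 / 13.639.
⟨x⟩ = 1.6733.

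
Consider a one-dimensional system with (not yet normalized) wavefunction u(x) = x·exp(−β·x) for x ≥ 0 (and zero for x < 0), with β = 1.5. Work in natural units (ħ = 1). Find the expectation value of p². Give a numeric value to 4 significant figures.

2.250

p² u = −ħ² d²u/dx²; ⟨p²⟩ = −ħ² ∫ u*·u'' dx / ∫|u|² dx.
Differentiate x·exp(−β·x) with the product rule; every integrand then reduces to terms xʲ·e^(−2βx) on [0, ∞), with ∫₀^∞ xʲ·e^(−2βx) dx = j!/(2β)^(j+1).
State is unnormalized: ∫|u|² dx = 0.074074, and ∫u*·(−ħ² u'') dx = 0.16667, so ⟨p²⟩ = 0.16667 / 0.074074.
⟨p²⟩ = 2.2500.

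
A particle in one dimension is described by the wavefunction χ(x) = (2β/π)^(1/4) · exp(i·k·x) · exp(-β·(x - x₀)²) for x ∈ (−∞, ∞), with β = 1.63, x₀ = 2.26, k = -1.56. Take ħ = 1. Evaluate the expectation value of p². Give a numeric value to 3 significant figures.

4.06

p² χ = −ħ² d²χ/dx²; ⟨p²⟩ = −ħ² ∫ χ*·χ'' dx.
Gaussian moments (u = x − x₀): ∫u^(2j)·e^(−2βu²) du = (2j−1)!!/(4β)^j · √(π/(2β)), odd powers integrate to 0; here √(π/(2β)) = 0.98167. Derivatives: χ′ = (ik − 2βu)·χ, χ″ = ((ik − 2βu)² − 2β)·χ; the odd-in-u pieces drop out.
⟨p²⟩ = 4.0636.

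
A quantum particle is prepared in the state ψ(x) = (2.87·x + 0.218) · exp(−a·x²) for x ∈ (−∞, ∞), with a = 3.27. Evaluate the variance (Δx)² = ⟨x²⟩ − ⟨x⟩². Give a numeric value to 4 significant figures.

0.1987

Compute ⟨x⟩ and ⟨x²⟩ separately, then (Δx)² = ⟨x²⟩ − ⟨x⟩².
Expand each integrand as polynomial × e^(−2ax²) and use ∫x^(2j)·e^(−2ax²) dx = (2j−1)!!/(4a)^j · √(π/(2a)), odd powers → 0; here √(π/(2a)) = 0.69308.
Normalization: ∫|ψ|² dx = 0.46940.
⟨x⟩ = 0.14126 and ⟨x²⟩ = 0.21863.
(Δx)² = 0.21863 − (0.14126)² = 0.19867.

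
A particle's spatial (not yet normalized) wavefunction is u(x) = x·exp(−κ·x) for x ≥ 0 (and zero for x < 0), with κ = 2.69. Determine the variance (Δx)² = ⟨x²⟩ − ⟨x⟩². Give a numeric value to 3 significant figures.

0.104

Compute ⟨x⟩ and ⟨x²⟩ separately, then (Δx)² = ⟨x²⟩ − ⟨x⟩².
Every integrand reduces to terms xʲ·e^(−2κx) on [0, ∞); use ∫₀^∞ xʲ·e^(−2κx) dx = j!/(2κ)^(j+1).
Normalization: ∫|u|² dx = 0.012843.
⟨x⟩ = 0.55762 and ⟨x²⟩ = 0.41459.
(Δx)² = 0.41459 − (0.55762)² = 0.10365.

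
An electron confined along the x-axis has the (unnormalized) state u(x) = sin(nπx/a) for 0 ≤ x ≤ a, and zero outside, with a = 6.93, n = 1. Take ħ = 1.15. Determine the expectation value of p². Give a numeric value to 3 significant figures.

0.272

p² u = −ħ² d²u/dx²; ⟨p²⟩ = −ħ² ∫ u*·u'' dx / ∫|u|² dx.
d/dx sin(nπx/a) = (nπ/a)·cos(nπx/a) and d²/dx² sin(nπx/a) = −(nπ/a)²·sin(nπx/a); on 0 ≤ x ≤ a, ∫sin²(nπx/a) dx = a/2 and ∫sin(nπx/a)·cos(nπx/a) dx = 0.
State is unnormalized: ∫|u|² dx = 3.4650, and ∫u*·(−ħ² u'') dx = 0.94174, so ⟨p²⟩ = 0.94174 / 3.4650.
⟨p²⟩ = 0.27179.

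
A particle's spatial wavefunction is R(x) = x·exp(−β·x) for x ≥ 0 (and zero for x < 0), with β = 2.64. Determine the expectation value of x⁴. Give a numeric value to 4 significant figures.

⟨x⁴⟩ = ∫ x⁴·|R|² dx / ∫|R|² dx (integrals over the domain).
Every integrand reduces to terms xʲ·e^(−2βx) on [0, ∞); use ∫₀^∞ xʲ·e^(−2βx) dx = j!/(2β)^(j+1).
State is unnormalized: ∫|R|² dx = 0.013587, and ∫R*·x⁴·R dx = 0.0062935, so ⟨x⁴⟩ = 0.0062935 / 0.013587.
⟨x⁴⟩ = 0.46320.

0.4632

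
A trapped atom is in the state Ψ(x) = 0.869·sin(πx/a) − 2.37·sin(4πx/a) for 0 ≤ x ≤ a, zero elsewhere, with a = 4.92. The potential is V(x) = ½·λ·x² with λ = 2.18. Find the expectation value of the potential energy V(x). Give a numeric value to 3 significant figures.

⟨V⟩ = ∫ V(x)·|Ψ|² dx / ∫|Ψ|² dx.
On 0 ≤ x ≤ a (j ≠ l): ∫sin²(jπx/a) dx = a/2, ∫sin(jπx/a)·sin(lπx/a) dx = 0; diagonal moments ∫x·sin²(jπx/a) dx = a²/4, ∫x²·sin²(jπx/a) dx = a³·(1/6 − 1/(4j²π²)); cross terms ∫x·sin(jπx/a)·sin(lπx/a) dx = 0 for j + l even and −4jla²/(π²(j² − l²)²) for j + l odd, ∫x²·sin(jπx/a)·sin(lπx/a) dx = (−1)^(j+l)·4jla³/(π²(j² − l²)²); higher powers the same way via product-to-sum and parts.
State is unnormalized: ∫|Ψ|² dx = 15.675, and ∫Ψ*·V(x)·Ψ dx = 138.08, so ⟨V⟩ = 138.08 / 15.675.
⟨V⟩ = 8.8087.

8.81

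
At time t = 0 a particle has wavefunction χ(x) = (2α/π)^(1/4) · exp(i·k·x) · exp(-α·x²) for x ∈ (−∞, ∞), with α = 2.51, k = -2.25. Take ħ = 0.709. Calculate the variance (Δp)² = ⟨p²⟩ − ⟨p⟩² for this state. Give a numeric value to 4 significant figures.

Compute ⟨p⟩ and ⟨p²⟩ separately; (Δp)² = ⟨p²⟩ − ⟨p⟩².
Gaussian moments: ∫x^(2j)·e^(−2αx²) dx = (2j−1)!!/(4α)^j · √(π/(2α)), odd powers integrate to 0; here √(π/(2α)) = 0.79108. Derivatives: χ′ = (ik − 2αx)·χ, χ″ = ((ik − 2αx)² − 2α)·χ; the odd-in-x pieces drop out.
⟨p⟩ = -1.5953 and ⟨p²⟩ = 3.8066.
(Δp)² = 3.8066 − (-1.5953)² = 1.2617.

1.262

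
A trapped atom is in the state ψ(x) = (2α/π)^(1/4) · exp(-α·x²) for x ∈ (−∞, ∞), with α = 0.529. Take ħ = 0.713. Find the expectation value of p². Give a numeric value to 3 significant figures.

0.269

p² ψ = −ħ² d²ψ/dx²; ⟨p²⟩ = −ħ² ∫ ψ*·ψ'' dx.
Gaussian moments: ∫x^(2j)·e^(−2αx²) dx = (2j−1)!!/(4α)^j · √(π/(2α)), odd powers integrate to 0; here √(π/(2α)) = 1.7232. Derivatives: d/dx e^(−αx²) = −2αx·e^(−αx²), d²/dx² e^(−αx²) = (4α²x² − 2α)·e^(−αx²).
⟨p²⟩ = 0.26893.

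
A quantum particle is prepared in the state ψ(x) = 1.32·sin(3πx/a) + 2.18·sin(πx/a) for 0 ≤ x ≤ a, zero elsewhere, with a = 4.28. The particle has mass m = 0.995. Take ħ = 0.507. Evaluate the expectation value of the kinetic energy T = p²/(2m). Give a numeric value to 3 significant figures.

T = −(ħ²/2m) d²/dx², so ⟨T⟩ = −(ħ²/2m) ∫ ψ*·ψ'' dx / ∫|ψ|² dx; with m = 0.995.
d²/dx² sin(jπx/a) = −(jπ/a)²·sin(jπx/a); on 0 ≤ x ≤ a, ∫sin²(jπx/a) dx = a/2 and ∫sin(jπx/a)·sin(lπx/a) dx = 0 for j ≠ l, so only diagonal terms survive in ∫|ψ|² and ∫ψ·ψ″; ∫ψ·ψ′ dx = [ψ²/2] between the walls = 0.
State is unnormalized: ∫|ψ|² dx = 13.899, and ∫ψ*·(−ħ²/2m · ψ'') dx = 3.0433, so ⟨T⟩ = 3.0433 / 13.899.
⟨T⟩ = 0.21896.

0.219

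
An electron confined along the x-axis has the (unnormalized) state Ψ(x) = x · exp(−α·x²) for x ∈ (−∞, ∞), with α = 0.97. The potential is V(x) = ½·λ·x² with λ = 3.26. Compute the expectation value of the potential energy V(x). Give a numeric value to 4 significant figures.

1.260

⟨V⟩ = ∫ V(x)·|Ψ|² dx / ∫|Ψ|² dx.
Expand each integrand as polynomial × e^(−2αx²) and use ∫x^(2j)·e^(−2αx²) dx = (2j−1)!!/(4α)^j · √(π/(2α)), odd powers → 0; here √(π/(2α)) = 1.2725.
State is unnormalized: ∫|Ψ|² dx = 0.32798, and ∫Ψ*·V(x)·Ψ dx = 0.41335, so ⟨V⟩ = 0.41335 / 0.32798.
⟨V⟩ = 1.2603.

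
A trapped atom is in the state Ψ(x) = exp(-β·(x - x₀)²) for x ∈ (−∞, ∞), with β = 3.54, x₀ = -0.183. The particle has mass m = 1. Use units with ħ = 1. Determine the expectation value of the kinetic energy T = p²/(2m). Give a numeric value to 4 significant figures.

1.770

T = −(ħ²/2m) d²/dx², so ⟨T⟩ = −(ħ²/2m) ∫ Ψ*·Ψ'' dx / ∫|Ψ|² dx; with m = 1.
Gaussian moments (u = x − x₀): ∫u^(2j)·e^(−2βu²) du = (2j−1)!!/(4β)^j · √(π/(2β)), odd powers integrate to 0; here √(π/(2β)) = 0.66613. Derivatives: d/dx e^(−βu²) = −2βu·e^(−βu²), d²/dx² e^(−βu²) = (4β²u² − 2β)·e^(−βu²).
State is unnormalized: ∫|Ψ|² dx = 0.66613, and ∫Ψ*·(−ħ²/2m · Ψ'') dx = 1.1790, so ⟨T⟩ = 1.1790 / 0.66613.
⟨T⟩ = 1.7700.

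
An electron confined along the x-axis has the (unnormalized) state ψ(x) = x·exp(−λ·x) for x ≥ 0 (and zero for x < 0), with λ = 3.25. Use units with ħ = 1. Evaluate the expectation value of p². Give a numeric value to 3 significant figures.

p² ψ = −ħ² d²ψ/dx²; ⟨p²⟩ = −ħ² ∫ ψ*·ψ'' dx / ∫|ψ|² dx.
Differentiate x·exp(−λ·x) with the product rule; every integrand then reduces to terms xʲ·e^(−2λx) on [0, ∞), with ∫₀^∞ xʲ·e^(−2λx) dx = j!/(2λ)^(j+1).
State is unnormalized: ∫|ψ|² dx = 0.0072827, and ∫ψ*·(−ħ² ψ'') dx = 0.076923, so ⟨p²⟩ = 0.076923 / 0.0072827.
⟨p²⟩ = 10.563.

10.6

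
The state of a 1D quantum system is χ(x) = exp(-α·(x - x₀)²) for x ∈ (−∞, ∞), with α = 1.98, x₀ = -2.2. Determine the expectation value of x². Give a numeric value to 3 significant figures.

4.97

⟨x²⟩ = ∫ x²·|χ|² dx / ∫|χ|² dx (integrals over the domain).
Gaussian moments (u = x − x₀): ∫u^(2j)·e^(−2αu²) du = (2j−1)!!/(4α)^j · √(π/(2α)), odd powers integrate to 0; here √(π/(2α)) = 0.89069.
State is unnormalized: ∫|χ|² dx = 0.89069, and ∫χ*·x²·χ dx = 4.4234, so ⟨x²⟩ = 4.4234 / 0.89069.
⟨x²⟩ = 4.9663.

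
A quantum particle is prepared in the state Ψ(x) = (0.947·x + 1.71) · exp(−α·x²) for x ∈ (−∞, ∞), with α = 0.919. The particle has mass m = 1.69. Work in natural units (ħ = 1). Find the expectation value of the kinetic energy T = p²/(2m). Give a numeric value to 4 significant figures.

0.3138

T = −(ħ²/2m) d²/dx², so ⟨T⟩ = −(ħ²/2m) ∫ Ψ*·Ψ'' dx / ∫|Ψ|² dx; with m = 1.69.
Expand each integrand as polynomial × e^(−2αx²) and use ∫x^(2j)·e^(−2αx²) dx = (2j−1)!!/(4α)^j · √(π/(2α)), odd powers → 0; here √(π/(2α)) = 1.3074. Differentiate with the product rule, d/dx e^(−αx²) = −2αx·e^(−αx²).
State is unnormalized: ∫|Ψ|² dx = 4.1419, and ∫Ψ*·(−ħ²/2m · Ψ'') dx = 1.2996, so ⟨T⟩ = 1.2996 / 4.1419.
⟨T⟩ = 0.31377.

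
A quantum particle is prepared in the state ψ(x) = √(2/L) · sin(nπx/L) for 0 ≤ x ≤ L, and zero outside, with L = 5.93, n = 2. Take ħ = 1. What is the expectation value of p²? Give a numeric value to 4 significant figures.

1.123

p² ψ = −ħ² d²ψ/dx²; ⟨p²⟩ = −ħ² ∫ ψ*·ψ'' dx.
d/dx sin(nπx/L) = (nπ/L)·cos(nπx/L) and d²/dx² sin(nπx/L) = −(nπ/L)²·sin(nπx/L); on 0 ≤ x ≤ L, ∫sin²(nπx/L) dx = L/2 and ∫sin(nπx/L)·cos(nπx/L) dx = 0.
⟨p²⟩ = 1.1227.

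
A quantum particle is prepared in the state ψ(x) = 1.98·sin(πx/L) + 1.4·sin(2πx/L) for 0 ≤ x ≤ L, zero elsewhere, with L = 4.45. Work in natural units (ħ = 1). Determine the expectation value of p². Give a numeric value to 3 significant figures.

0.997

p² ψ = −ħ² d²ψ/dx²; ⟨p²⟩ = −ħ² ∫ ψ*·ψ'' dx / ∫|ψ|² dx.
d²/dx² sin(jπx/L) = −(jπ/L)²·sin(jπx/L); on 0 ≤ x ≤ L, ∫sin²(jπx/L) dx = L/2 and ∫sin(jπx/L)·sin(lπx/L) dx = 0 for j ≠ l, so only diagonal terms survive in ∫|ψ|² and ∫ψ·ψ″; ∫ψ·ψ′ dx = [ψ²/2] between the walls = 0.
State is unnormalized: ∫|ψ|² dx = 13.084, and ∫ψ*·(−ħ² ψ'') dx = 13.042, so ⟨p²⟩ = 13.042 / 13.084.
⟨p²⟩ = 0.99677.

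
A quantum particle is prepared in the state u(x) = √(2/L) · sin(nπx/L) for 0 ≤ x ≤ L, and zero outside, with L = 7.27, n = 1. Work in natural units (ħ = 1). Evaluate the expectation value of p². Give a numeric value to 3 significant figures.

0.187

p² u = −ħ² d²u/dx²; ⟨p²⟩ = −ħ² ∫ u*·u'' dx.
d/dx sin(nπx/L) = (nπ/L)·cos(nπx/L) and d²/dx² sin(nπx/L) = −(nπ/L)²·sin(nπx/L); on 0 ≤ x ≤ L, ∫sin²(nπx/L) dx = L/2 and ∫sin(nπx/L)·cos(nπx/L) dx = 0.
⟨p²⟩ = 0.18674.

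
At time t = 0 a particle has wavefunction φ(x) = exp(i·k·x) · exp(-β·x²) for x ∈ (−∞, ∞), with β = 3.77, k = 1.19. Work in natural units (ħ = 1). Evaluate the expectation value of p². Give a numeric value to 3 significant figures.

5.19

p² φ = −ħ² d²φ/dx²; ⟨p²⟩ = −ħ² ∫ φ*·φ'' dx / ∫|φ|² dx.
Gaussian moments: ∫x^(2j)·e^(−2βx²) dx = (2j−1)!!/(4β)^j · √(π/(2β)), odd powers integrate to 0; here √(π/(2β)) = 0.64549. Derivatives: φ′ = (ik − 2βx)·φ, φ″ = ((ik − 2βx)² − 2β)·φ; the odd-in-x pieces drop out.
State is unnormalized: ∫|φ|² dx = 0.64549, and ∫φ*·(−ħ² φ'') dx = 3.3476, so ⟨p²⟩ = 3.3476 / 0.64549.
⟨p²⟩ = 5.1861.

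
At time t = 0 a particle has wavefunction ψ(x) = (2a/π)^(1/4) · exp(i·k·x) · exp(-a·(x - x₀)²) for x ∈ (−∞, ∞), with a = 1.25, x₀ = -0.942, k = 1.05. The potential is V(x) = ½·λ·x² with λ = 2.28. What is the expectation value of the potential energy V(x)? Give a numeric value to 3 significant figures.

⟨V⟩ = ∫ V(x)·|ψ|² dx.
Gaussian moments (u = x − x₀): ∫u^(2j)·e^(−2au²) du = (2j−1)!!/(4a)^j · √(π/(2a)), odd powers integrate to 0; here √(π/(2a)) = 1.1210.
⟨V⟩ = 1.2396.

1.24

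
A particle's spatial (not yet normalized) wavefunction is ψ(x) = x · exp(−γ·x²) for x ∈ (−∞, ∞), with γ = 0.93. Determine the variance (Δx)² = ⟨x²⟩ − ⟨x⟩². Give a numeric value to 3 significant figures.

Compute ⟨x⟩ and ⟨x²⟩ separately, then (Δx)² = ⟨x²⟩ − ⟨x⟩².
Expand each integrand as polynomial × e^(−2γx²) and use ∫x^(2j)·e^(−2γx²) dx = (2j−1)!!/(4γ)^j · √(π/(2γ)), odd powers → 0; here √(π/(2γ)) = 1.2996.
Normalization: ∫|ψ|² dx = 0.34936.
⟨x⟩ = 0.0000 and ⟨x²⟩ = 0.80645.
(Δx)² = 0.80645 − (0.0000)² = 0.80645.

0.806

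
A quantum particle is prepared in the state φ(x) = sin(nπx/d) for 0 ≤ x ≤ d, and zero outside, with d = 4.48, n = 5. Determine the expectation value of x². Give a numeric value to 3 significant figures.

6.65

⟨x²⟩ = ∫ x²·|φ|² dx / ∫|φ|² dx (integrals over the domain).
With sin²θ = (1 − cos2θ)/2 on 0 ≤ x ≤ d: ∫sin²(nπx/d) dx = d/2, ∫x·sin²(nπx/d) dx = d²/4, ∫x²·sin²(nπx/d) dx = d³·(1/6 − 1/(4n²π²)); higher powers xᵏ the same way, integrating xᵏ·cos(2nπx/d) by parts.
State is unnormalized: ∫|φ|² dx = 2.2400, and ∫φ*·x²·φ dx = 14.895, so ⟨x²⟩ = 14.895 / 2.2400.
⟨x²⟩ = 6.6495.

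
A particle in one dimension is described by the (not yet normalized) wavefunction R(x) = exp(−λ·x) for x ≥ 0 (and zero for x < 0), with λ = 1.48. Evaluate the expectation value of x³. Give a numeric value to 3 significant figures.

0.231

⟨x³⟩ = ∫ x³·|R|² dx / ∫|R|² dx (integrals over the domain).
Every integrand reduces to terms xʲ·e^(−2λx) on [0, ∞); use ∫₀^∞ xʲ·e^(−2λx) dx = j!/(2λ)^(j+1).
State is unnormalized: ∫|R|² dx = 0.33784, and ∫R*·x³·R dx = 0.078160, so ⟨x³⟩ = 0.078160 / 0.33784.
⟨x³⟩ = 0.23135.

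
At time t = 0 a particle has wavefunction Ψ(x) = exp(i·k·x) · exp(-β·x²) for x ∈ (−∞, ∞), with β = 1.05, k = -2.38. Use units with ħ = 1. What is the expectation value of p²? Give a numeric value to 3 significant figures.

p² Ψ = −ħ² d²Ψ/dx²; ⟨p²⟩ = −ħ² ∫ Ψ*·Ψ'' dx / ∫|Ψ|² dx.
Gaussian moments: ∫x^(2j)·e^(−2βx²) dx = (2j−1)!!/(4β)^j · √(π/(2β)), odd powers integrate to 0; here √(π/(2β)) = 1.2231. Derivatives: Ψ′ = (ik − 2βx)·Ψ, Ψ″ = ((ik − 2βx)² − 2β)·Ψ; the odd-in-x pieces drop out.
State is unnormalized: ∫|Ψ|² dx = 1.2231, and ∫Ψ*·(−ħ² Ψ'') dx = 8.2124, so ⟨p²⟩ = 8.2124 / 1.2231.
⟨p²⟩ = 6.7144.

6.71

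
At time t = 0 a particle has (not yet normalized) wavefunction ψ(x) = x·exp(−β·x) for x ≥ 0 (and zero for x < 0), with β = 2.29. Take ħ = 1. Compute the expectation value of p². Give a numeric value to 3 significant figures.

5.24

p² ψ = −ħ² d²ψ/dx²; ⟨p²⟩ = −ħ² ∫ ψ*·ψ'' dx / ∫|ψ|² dx.
Differentiate x·exp(−β·x) with the product rule; every integrand then reduces to terms xʲ·e^(−2βx) on [0, ∞), with ∫₀^∞ xʲ·e^(−2βx) dx = j!/(2β)^(j+1).
State is unnormalized: ∫|ψ|² dx = 0.020818, and ∫ψ*·(−ħ² ψ'') dx = 0.10917, so ⟨p²⟩ = 0.10917 / 0.020818.
⟨p²⟩ = 5.2441.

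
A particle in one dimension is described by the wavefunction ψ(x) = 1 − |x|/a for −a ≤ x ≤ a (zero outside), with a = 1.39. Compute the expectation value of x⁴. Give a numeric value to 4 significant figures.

⟨x⁴⟩ = ∫ x⁴·|ψ|² dx / ∫|ψ|² dx (integrals over the domain).
ψ is even, so ∫ over [−a, a] = 2∫₀ᵃ with ψ = 1 − x/a there: ∫₀ᵃ (1 − x/a)² dx = a/3, ∫₀ᵃ x²(1 − x/a)² dx = a³/30, ∫₀ᵃ x⁴(1 − x/a)² dx = a⁵/105.
State is unnormalized: ∫|ψ|² dx = 0.92667, and ∫ψ*·x⁴·ψ dx = 0.098836, so ⟨x⁴⟩ = 0.098836 / 0.92667.
⟨x⁴⟩ = 0.10666.

0.1067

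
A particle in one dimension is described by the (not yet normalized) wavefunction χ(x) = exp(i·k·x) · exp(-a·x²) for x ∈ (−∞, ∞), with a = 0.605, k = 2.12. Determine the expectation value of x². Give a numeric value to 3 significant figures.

⟨x²⟩ = ∫ x²·|χ|² dx / ∫|χ|² dx (integrals over the domain).
Gaussian moments: ∫x^(2j)·e^(−2ax²) dx = (2j−1)!!/(4a)^j · √(π/(2a)), odd powers integrate to 0; here √(π/(2a)) = 1.6113.
State is unnormalized: ∫|χ|² dx = 1.6113, and ∫χ*·x²·χ dx = 0.66584, so ⟨x²⟩ = 0.66584 / 1.6113.
⟨x²⟩ = 0.41322.

0.413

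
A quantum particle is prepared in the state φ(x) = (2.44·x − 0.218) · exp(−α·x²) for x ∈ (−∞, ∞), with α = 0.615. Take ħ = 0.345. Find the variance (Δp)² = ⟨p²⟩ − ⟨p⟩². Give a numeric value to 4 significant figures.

0.2168

Compute ⟨p⟩ and ⟨p²⟩ separately; (Δp)² = ⟨p²⟩ − ⟨p⟩².
Expand each integrand as polynomial × e^(−2αx²) and use ∫x^(2j)·e^(−2αx²) dx = (2j−1)!!/(4α)^j · √(π/(2α)), odd powers → 0; here √(π/(2α)) = 1.5982. Differentiate with the product rule, d/dx e^(−αx²) = −2αx·e^(−αx²).
Normalization: ∫|φ|² dx = 3.9438.
⟨p⟩ = 0.0000 and ⟨p²⟩ = 0.21678.
(Δp)² = 0.21678 − (0.0000)² = 0.21678.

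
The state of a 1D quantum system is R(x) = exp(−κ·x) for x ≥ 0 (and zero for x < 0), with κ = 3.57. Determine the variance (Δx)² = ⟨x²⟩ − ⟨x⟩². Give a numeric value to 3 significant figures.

Compute ⟨x⟩ and ⟨x²⟩ separately, then (Δx)² = ⟨x²⟩ − ⟨x⟩².
Every integrand reduces to terms xʲ·e^(−2κx) on [0, ∞); use ∫₀^∞ xʲ·e^(−2κx) dx = j!/(2κ)^(j+1).
Normalization: ∫|R|² dx = 0.14006.
⟨x⟩ = 0.14006 and ⟨x²⟩ = 0.039231.
(Δx)² = 0.039231 − (0.14006)² = 0.019616.

0.0196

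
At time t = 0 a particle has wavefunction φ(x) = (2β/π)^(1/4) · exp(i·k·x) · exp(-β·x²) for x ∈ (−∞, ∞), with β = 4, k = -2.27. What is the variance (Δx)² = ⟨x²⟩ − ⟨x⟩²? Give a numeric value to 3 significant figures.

Compute ⟨x⟩ and ⟨x²⟩ separately, then (Δx)² = ⟨x²⟩ − ⟨x⟩².
Gaussian moments: ∫x^(2j)·e^(−2βx²) dx = (2j−1)!!/(4β)^j · √(π/(2β)), odd powers integrate to 0; here √(π/(2β)) = 0.62666.
⟨x⟩ = 0.0000 and ⟨x²⟩ = 0.062500.
(Δx)² = 0.062500 − (0.0000)² = 0.062500.

0.0625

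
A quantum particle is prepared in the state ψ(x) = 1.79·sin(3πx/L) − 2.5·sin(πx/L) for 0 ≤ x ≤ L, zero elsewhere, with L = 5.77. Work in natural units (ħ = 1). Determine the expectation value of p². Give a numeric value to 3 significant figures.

1.10

p² ψ = −ħ² d²ψ/dx²; ⟨p²⟩ = −ħ² ∫ ψ*·ψ'' dx / ∫|ψ|² dx.
d²/dx² sin(jπx/L) = −(jπ/L)²·sin(jπx/L); on 0 ≤ x ≤ L, ∫sin²(jπx/L) dx = L/2 and ∫sin(jπx/L)·sin(lπx/L) dx = 0 for j ≠ l, so only diagonal terms survive in ∫|ψ|² and ∫ψ·ψ″; ∫ψ·ψ′ dx = [ψ²/2] between the walls = 0.
State is unnormalized: ∫|ψ|² dx = 27.275, and ∫ψ*·(−ħ² ψ'') dx = 30.008, so ⟨p²⟩ = 30.008 / 27.275.
⟨p²⟩ = 1.1002.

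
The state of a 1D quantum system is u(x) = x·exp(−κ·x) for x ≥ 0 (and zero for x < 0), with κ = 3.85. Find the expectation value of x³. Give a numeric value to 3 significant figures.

0.131

⟨x³⟩ = ∫ x³·|u|² dx / ∫|u|² dx (integrals over the domain).
Every integrand reduces to terms xʲ·e^(−2κx) on [0, ∞); use ∫₀^∞ xʲ·e^(−2κx) dx = j!/(2κ)^(j+1).
State is unnormalized: ∫|u|² dx = 0.0043808, and ∫u*·x³·u dx = 0.00057575, so ⟨x³⟩ = 0.00057575 / 0.0043808.
⟨x³⟩ = 0.13143.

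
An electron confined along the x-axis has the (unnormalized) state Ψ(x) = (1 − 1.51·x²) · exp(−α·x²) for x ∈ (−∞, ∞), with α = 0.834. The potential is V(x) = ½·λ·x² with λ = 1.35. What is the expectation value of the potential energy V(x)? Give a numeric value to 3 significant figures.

⟨V⟩ = ∫ V(x)·|Ψ|² dx / ∫|Ψ|² dx.
Expand each integrand as polynomial × e^(−2αx²) and use ∫x^(2j)·e^(−2αx²) dx = (2j−1)!!/(4α)^j · √(π/(2α)), odd powers → 0; here √(π/(2α)) = 1.3724.
State is unnormalized: ∫|Ψ|² dx = 0.97353, and ∫Ψ*·V(x)·Ψ dx = 0.37693, so ⟨V⟩ = 0.37693 / 0.97353.
⟨V⟩ = 0.38718.

0.387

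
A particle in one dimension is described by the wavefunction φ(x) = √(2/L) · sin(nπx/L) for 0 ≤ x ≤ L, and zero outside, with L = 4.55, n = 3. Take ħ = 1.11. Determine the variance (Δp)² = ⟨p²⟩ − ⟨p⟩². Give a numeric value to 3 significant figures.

Compute ⟨p⟩ and ⟨p²⟩ separately; (Δp)² = ⟨p²⟩ − ⟨p⟩².
d/dx sin(nπx/L) = (nπ/L)·cos(nπx/L) and d²/dx² sin(nπx/L) = −(nπ/L)²·sin(nπx/L); on 0 ≤ x ≤ L, ∫sin²(nπx/L) dx = L/2 and ∫sin(nπx/L)·cos(nπx/L) dx = 0.
⟨p⟩ = 0.0000 and ⟨p²⟩ = 5.2865.
(Δp)² = 5.2865 − (0.0000)² = 5.2865.

5.29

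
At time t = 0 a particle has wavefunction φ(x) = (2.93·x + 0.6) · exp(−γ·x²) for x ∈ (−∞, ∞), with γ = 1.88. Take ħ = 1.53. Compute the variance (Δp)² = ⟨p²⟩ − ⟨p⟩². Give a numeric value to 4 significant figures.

Compute ⟨p⟩ and ⟨p²⟩ separately; (Δp)² = ⟨p²⟩ − ⟨p⟩².
Expand each integrand as polynomial × e^(−2γx²) and use ∫x^(2j)·e^(−2γx²) dx = (2j−1)!!/(4γ)^j · √(π/(2γ)), odd powers → 0; here √(π/(2γ)) = 0.91407. Differentiate with the product rule, d/dx e^(−γx²) = −2γx·e^(−γx²).
Normalization: ∫|φ|² dx = 1.3726.
⟨p⟩ = 0.0000 and ⟨p²⟩ = 11.093.
(Δp)² = 11.093 − (0.0000)² = 11.093.

11.09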